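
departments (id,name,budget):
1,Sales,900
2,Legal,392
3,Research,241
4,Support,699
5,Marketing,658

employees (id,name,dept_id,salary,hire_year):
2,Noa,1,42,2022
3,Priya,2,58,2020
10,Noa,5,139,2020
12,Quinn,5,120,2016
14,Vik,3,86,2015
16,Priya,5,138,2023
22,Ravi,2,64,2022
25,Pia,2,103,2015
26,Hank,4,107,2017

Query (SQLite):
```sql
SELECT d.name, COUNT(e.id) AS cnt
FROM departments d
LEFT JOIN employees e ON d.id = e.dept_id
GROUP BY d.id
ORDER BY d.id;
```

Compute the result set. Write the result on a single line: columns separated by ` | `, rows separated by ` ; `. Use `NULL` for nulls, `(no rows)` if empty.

Sales | 1 ; Legal | 3 ; Research | 1 ; Support | 1 ; Marketing | 3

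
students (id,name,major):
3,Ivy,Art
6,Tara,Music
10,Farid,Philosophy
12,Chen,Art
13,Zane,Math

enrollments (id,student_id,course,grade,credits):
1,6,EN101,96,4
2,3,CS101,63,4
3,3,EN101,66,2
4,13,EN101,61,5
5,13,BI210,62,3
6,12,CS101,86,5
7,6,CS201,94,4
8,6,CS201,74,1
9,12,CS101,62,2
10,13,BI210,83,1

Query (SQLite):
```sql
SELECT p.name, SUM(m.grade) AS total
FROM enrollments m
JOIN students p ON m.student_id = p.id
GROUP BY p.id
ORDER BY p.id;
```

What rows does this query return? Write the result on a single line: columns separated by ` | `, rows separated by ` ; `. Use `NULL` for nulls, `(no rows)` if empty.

Ivy | 129 ; Tara | 264 ; Chen | 148 ; Zane | 206

Join each enrollments row to its students via student_id.
Group joined rows by students.id; compute SUM(m.grade) per group.
  3: ids {2, 3} → SUM(m.grade)=129
  6: ids {1, 7, 8} → SUM(m.grade)=264
  12: ids {6, 9} → SUM(m.grade)=148
  13: ids {4, 5, 10} → SUM(m.grade)=206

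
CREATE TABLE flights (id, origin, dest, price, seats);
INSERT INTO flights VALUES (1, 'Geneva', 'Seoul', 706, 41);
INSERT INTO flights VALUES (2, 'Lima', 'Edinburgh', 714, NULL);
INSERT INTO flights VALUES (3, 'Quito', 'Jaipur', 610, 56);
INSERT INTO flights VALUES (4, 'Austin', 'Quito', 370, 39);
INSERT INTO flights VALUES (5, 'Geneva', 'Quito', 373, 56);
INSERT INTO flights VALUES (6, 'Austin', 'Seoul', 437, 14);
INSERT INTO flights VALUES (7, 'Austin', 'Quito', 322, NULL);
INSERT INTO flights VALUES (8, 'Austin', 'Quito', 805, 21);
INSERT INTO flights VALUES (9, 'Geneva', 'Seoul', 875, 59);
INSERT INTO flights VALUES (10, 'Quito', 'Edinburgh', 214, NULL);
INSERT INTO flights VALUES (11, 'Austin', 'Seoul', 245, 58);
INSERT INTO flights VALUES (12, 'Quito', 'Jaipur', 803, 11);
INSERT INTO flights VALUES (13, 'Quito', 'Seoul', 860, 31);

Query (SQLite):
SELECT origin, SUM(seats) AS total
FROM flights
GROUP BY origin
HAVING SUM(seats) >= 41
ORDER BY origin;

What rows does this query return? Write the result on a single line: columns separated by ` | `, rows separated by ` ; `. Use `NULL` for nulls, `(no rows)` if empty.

Austin | 132 ; Geneva | 156 ; Quito | 98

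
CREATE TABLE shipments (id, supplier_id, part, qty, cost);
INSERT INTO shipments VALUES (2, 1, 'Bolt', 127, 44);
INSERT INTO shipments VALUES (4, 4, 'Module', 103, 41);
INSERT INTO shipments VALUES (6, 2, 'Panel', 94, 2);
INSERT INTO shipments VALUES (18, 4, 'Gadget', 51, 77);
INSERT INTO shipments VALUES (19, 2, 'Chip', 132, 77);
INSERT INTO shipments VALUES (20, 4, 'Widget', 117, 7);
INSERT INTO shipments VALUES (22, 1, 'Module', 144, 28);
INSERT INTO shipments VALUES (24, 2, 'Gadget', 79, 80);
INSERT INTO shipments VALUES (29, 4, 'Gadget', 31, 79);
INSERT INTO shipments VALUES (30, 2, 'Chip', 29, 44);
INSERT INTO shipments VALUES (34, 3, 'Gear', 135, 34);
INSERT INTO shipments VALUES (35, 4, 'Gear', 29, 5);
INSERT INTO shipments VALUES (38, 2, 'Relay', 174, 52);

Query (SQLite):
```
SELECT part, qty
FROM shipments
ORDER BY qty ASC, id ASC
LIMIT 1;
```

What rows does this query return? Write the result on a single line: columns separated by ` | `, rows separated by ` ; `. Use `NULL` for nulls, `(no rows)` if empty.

Chip | 29

Sort by qty asc, tiebreak id asc: (29, id=30), (29, id=35), (31, id=29), (51, id=18) …. Take first 1.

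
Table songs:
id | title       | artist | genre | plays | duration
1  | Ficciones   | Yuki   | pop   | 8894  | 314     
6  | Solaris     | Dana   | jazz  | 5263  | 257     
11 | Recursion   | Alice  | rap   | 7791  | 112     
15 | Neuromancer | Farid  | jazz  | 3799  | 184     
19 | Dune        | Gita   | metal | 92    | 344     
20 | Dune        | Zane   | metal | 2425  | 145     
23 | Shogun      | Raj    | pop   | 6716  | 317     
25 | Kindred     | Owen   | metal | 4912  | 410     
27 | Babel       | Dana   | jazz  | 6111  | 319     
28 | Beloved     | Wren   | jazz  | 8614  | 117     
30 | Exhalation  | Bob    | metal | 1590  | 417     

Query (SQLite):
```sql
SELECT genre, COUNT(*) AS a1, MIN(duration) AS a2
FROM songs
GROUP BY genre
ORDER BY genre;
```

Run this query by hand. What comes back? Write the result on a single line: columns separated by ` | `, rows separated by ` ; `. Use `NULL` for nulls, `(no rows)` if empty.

Group songs by genre.
Per group compute: COUNT(*), MIN(duration).
  jazz: ids {6, 15, 27, 28} → COUNT(*)=4, MIN(duration)=117
  metal: ids {19, 20, 25, 30} → COUNT(*)=4, MIN(duration)=145
  pop: ids {1, 23} → COUNT(*)=2, MIN(duration)=314
  rap: ids {11} → COUNT(*)=1, MIN(duration)=112

jazz | 4 | 117 ; metal | 4 | 145 ; pop | 2 | 314 ; rap | 1 | 112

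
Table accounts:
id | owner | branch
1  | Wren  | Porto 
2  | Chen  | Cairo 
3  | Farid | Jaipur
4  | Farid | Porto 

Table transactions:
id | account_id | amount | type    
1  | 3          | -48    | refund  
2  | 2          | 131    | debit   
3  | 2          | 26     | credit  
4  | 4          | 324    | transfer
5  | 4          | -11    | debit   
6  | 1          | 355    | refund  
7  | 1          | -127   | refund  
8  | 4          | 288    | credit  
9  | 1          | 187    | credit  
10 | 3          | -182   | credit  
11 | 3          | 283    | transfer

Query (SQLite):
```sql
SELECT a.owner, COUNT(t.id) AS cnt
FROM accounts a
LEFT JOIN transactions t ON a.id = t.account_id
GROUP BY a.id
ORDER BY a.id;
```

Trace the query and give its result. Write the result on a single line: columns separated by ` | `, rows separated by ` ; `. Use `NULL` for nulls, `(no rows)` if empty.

Wren | 3 ; Chen | 2 ; Farid | 3 ; Farid | 3

LEFT JOIN keeps every accounts row; unmatched ones get NULL for transactions columns.
Group by accounts.id and compute COUNT(t.id). COUNT(col) of an all-NULL group is 0.
  1: ids {6, 7, 9} → COUNT(t.id)=3
  2: ids {2, 3} → COUNT(t.id)=2
  3: ids {1, 10, 11} → COUNT(t.id)=3
  4: ids {4, 5, 8} → COUNT(t.id)=3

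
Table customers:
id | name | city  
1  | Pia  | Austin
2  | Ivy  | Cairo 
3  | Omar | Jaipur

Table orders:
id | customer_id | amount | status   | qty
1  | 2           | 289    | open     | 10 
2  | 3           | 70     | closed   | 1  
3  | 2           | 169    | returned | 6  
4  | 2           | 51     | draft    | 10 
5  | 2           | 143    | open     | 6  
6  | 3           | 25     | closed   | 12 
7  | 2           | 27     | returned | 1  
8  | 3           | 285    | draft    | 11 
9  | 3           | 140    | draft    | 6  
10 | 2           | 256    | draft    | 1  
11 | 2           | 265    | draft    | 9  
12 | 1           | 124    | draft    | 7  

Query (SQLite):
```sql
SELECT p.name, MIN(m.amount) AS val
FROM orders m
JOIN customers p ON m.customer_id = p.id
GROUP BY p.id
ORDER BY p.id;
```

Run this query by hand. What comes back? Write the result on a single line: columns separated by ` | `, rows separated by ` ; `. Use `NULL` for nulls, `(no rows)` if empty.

Join each orders row to its customers via customer_id.
Group joined rows by customers.id; compute MIN(m.amount) per group.
  1: ids {12} → MIN(m.amount)=124
  2: ids {1, 3, 4, 5, 7, 10, 11} → MIN(m.amount)=27
  3: ids {2, 6, 8, 9} → MIN(m.amount)=25

Pia | 124 ; Ivy | 27 ; Omar | 25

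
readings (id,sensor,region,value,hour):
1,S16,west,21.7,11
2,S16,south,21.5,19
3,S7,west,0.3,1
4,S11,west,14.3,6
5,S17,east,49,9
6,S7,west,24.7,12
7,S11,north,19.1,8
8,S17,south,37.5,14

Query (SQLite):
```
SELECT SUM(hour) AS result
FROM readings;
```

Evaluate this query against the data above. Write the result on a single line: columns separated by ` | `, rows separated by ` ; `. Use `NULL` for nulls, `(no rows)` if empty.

All hour values: [11, 19, 1, 6, 9, 12, 8, 14].
SUM of non-NULL values = 80.

80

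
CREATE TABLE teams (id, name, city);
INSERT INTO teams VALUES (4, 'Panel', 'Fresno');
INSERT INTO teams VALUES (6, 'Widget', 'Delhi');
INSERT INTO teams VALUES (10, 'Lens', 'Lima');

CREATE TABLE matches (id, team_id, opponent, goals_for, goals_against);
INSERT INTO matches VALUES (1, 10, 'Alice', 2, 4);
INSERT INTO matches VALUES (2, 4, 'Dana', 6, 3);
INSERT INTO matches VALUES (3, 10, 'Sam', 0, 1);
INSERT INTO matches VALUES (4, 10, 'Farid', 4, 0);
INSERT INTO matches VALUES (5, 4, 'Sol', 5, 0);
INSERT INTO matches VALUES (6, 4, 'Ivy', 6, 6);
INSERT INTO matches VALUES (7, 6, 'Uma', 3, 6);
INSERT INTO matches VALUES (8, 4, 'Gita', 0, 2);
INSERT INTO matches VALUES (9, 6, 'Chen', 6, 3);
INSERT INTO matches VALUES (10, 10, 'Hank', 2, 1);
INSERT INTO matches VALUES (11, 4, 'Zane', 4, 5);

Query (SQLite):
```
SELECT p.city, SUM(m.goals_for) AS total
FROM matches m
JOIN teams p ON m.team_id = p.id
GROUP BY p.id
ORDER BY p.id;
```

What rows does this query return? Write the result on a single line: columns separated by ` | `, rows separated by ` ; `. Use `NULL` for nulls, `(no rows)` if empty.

Fresno | 21 ; Delhi | 9 ; Lima | 8

Join each matches row to its teams via team_id.
Group joined rows by teams.id; compute SUM(m.goals_for) per group.
  4: ids {2, 5, 6, 8, 11} → SUM(m.goals_for)=21
  6: ids {7, 9} → SUM(m.goals_for)=9
  10: ids {1, 3, 4, 10} → SUM(m.goals_for)=8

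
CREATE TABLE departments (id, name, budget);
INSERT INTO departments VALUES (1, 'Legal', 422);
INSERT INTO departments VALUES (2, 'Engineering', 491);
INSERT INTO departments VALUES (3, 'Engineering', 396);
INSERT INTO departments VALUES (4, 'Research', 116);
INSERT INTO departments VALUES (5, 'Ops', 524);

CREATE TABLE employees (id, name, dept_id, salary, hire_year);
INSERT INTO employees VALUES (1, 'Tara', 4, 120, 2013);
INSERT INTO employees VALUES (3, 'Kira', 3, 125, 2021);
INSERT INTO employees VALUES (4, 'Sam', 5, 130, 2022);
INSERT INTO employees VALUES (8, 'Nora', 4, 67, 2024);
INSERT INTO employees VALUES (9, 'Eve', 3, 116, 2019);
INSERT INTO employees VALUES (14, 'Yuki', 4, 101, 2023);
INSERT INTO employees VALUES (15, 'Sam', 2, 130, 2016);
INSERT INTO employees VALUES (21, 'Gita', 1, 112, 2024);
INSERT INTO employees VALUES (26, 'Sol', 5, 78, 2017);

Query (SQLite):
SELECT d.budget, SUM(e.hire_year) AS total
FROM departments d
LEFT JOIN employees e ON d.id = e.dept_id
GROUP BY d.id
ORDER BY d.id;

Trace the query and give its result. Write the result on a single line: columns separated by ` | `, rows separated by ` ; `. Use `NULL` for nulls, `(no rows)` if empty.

LEFT JOIN keeps every departments row; unmatched ones get NULL for employees columns.
Group by departments.id and compute SUM(e.hire_year). SUM over an all-NULL group is NULL.
  1: ids {21} → SUM(e.hire_year)=2024
  2: ids {15} → SUM(e.hire_year)=2016
  3: ids {3, 9} → SUM(e.hire_year)=4040
  4: ids {1, 8, 14} → SUM(e.hire_year)=6060
  5: ids {4, 26} → SUM(e.hire_year)=4039

422 | 2024 ; 491 | 2016 ; 396 | 4040 ; 116 | 6060 ; 524 | 4039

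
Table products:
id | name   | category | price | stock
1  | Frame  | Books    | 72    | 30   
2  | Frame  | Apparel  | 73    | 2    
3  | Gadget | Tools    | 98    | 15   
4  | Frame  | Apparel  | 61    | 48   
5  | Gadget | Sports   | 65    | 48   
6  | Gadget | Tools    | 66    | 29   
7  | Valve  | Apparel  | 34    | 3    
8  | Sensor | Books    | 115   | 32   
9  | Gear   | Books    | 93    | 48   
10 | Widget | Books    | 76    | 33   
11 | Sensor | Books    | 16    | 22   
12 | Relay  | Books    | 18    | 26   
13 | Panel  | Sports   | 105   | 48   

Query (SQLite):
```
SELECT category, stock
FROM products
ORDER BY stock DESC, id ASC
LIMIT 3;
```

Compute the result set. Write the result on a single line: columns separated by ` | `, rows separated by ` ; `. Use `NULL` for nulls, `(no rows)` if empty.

Sort by stock desc, tiebreak id asc: (48, id=4), (48, id=5), (48, id=9), (48, id=13), (33, id=10), (32, id=8) …. Take first 3.

Apparel | 48 ; Sports | 48 ; Books | 48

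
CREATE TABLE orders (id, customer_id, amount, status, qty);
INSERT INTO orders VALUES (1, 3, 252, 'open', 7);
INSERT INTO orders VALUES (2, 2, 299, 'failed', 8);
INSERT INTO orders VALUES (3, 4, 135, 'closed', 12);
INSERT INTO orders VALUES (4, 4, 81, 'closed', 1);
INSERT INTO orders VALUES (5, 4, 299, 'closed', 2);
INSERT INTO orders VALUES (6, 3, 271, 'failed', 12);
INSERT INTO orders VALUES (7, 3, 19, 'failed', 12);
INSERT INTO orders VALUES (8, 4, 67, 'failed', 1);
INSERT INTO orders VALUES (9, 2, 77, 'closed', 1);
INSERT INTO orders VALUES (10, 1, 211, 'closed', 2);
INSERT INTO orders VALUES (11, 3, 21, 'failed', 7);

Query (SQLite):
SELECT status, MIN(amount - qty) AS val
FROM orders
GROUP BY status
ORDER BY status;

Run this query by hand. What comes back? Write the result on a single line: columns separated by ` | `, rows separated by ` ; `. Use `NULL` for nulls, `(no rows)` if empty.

closed | 76 ; failed | 7 ; open | 245

For each row compute amount - qty.
Group by status; take MIN of the expression per group.
  closed: ids {3, 4, 5, 9, 10} → MIN(amount - qty)=76
  failed: ids {2, 6, 7, 8, 11} → MIN(amount - qty)=7
  open: ids {1} → MIN(amount - qty)=245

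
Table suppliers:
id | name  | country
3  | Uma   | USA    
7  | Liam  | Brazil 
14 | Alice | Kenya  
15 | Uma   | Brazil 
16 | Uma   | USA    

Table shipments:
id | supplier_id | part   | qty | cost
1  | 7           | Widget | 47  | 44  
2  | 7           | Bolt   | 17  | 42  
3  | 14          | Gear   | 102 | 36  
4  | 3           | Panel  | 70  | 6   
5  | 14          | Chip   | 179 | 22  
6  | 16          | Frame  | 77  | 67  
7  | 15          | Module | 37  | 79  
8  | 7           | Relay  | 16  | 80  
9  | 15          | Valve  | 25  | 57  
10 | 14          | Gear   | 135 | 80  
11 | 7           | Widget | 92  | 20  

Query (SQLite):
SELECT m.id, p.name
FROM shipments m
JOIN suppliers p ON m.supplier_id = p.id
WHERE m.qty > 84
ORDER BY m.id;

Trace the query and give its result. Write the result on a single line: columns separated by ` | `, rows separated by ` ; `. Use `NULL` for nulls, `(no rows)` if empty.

3 | Alice ; 5 | Alice ; 10 | Alice ; 11 | Liam

Each shipments row matches the suppliers row where supplier_id = suppliers.id.
Then keep rows with m.qty > 84.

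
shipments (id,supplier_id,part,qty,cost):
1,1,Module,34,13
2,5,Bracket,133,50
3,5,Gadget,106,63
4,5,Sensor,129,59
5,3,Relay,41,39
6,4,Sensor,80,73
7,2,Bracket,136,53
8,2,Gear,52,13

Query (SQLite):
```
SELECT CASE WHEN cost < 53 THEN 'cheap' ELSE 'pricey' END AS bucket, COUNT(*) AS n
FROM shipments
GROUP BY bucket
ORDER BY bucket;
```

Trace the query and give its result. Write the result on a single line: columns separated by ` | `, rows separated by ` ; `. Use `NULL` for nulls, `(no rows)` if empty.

Bucket rows by cost < 53 → 'cheap' else 'pricey'; count each bucket.

cheap | 4 ; pricey | 4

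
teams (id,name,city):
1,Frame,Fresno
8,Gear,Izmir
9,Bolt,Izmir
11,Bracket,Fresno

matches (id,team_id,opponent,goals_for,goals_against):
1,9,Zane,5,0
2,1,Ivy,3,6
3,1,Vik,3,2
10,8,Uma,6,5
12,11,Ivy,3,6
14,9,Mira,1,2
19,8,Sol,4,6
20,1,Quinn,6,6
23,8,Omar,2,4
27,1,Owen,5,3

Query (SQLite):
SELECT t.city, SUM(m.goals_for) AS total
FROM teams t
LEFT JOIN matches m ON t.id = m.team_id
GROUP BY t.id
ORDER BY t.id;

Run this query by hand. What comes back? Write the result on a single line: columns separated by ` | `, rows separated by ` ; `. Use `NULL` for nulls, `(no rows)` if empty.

LEFT JOIN keeps every teams row; unmatched ones get NULL for matches columns.
Group by teams.id and compute SUM(m.goals_for). SUM over an all-NULL group is NULL.
  1: ids {2, 3, 20, 27} → SUM(m.goals_for)=17
  8: ids {10, 19, 23} → SUM(m.goals_for)=12
  9: ids {1, 14} → SUM(m.goals_for)=6
  11: ids {12} → SUM(m.goals_for)=3

Fresno | 17 ; Izmir | 12 ; Izmir | 6 ; Fresno | 3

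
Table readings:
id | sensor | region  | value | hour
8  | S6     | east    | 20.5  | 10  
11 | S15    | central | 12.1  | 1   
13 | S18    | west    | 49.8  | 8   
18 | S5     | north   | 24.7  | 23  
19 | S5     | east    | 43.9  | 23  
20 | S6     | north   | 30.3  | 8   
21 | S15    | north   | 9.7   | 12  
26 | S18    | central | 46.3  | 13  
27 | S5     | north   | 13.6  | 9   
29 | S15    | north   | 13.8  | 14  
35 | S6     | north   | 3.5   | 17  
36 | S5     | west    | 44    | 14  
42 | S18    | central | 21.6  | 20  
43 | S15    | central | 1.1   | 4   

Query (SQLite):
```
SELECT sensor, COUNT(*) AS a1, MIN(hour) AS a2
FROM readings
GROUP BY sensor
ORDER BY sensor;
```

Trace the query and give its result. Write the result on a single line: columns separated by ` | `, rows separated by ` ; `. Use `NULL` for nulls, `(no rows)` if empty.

S15 | 4 | 1 ; S18 | 3 | 8 ; S5 | 4 | 9 ; S6 | 3 | 8

Group readings by sensor.
Per group compute: COUNT(*), MIN(hour).
  S15: ids {11, 21, 29, 43} → COUNT(*)=4, MIN(hour)=1
  S18: ids {13, 26, 42} → COUNT(*)=3, MIN(hour)=8
  S5: ids {18, 19, 27, 36} → COUNT(*)=4, MIN(hour)=9
  S6: ids {8, 20, 35} → COUNT(*)=3, MIN(hour)=8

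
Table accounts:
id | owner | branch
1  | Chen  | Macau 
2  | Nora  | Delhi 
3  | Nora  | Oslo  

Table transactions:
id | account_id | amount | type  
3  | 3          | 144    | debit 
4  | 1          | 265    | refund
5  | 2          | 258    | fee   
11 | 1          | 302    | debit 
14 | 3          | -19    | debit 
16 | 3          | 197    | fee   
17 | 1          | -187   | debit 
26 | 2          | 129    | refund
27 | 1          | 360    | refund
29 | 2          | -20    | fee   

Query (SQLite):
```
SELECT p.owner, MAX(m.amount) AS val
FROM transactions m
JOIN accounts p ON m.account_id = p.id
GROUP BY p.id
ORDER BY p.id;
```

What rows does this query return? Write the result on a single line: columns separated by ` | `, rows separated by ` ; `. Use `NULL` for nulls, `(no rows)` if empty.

Join each transactions row to its accounts via account_id.
Group joined rows by accounts.id; compute MAX(m.amount) per group.
  1: ids {4, 11, 17, 27} → MAX(m.amount)=360
  2: ids {5, 26, 29} → MAX(m.amount)=258
  3: ids {3, 14, 16} → MAX(m.amount)=197

Chen | 360 ; Nora | 258 ; Nora | 197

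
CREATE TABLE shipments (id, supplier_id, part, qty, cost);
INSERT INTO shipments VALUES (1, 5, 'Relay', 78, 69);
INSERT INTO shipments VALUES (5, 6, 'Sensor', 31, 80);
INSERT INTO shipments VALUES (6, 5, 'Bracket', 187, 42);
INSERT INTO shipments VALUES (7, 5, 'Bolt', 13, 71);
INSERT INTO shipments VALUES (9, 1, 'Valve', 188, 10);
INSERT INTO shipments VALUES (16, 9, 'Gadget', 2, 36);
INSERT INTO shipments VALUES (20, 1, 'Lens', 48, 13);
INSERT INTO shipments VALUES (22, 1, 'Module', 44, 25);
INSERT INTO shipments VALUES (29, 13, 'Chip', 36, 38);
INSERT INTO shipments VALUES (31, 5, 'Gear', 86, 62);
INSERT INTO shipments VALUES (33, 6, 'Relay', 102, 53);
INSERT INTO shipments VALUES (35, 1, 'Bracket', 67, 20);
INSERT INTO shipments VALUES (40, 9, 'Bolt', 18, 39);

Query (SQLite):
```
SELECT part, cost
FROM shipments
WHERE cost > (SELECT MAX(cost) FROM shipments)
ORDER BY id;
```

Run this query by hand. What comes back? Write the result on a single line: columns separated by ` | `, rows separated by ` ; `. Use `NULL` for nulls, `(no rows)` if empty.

Scalar subquery: MAX(cost) over all shipments rows = 80.
Keep rows where cost > that value.

(no rows)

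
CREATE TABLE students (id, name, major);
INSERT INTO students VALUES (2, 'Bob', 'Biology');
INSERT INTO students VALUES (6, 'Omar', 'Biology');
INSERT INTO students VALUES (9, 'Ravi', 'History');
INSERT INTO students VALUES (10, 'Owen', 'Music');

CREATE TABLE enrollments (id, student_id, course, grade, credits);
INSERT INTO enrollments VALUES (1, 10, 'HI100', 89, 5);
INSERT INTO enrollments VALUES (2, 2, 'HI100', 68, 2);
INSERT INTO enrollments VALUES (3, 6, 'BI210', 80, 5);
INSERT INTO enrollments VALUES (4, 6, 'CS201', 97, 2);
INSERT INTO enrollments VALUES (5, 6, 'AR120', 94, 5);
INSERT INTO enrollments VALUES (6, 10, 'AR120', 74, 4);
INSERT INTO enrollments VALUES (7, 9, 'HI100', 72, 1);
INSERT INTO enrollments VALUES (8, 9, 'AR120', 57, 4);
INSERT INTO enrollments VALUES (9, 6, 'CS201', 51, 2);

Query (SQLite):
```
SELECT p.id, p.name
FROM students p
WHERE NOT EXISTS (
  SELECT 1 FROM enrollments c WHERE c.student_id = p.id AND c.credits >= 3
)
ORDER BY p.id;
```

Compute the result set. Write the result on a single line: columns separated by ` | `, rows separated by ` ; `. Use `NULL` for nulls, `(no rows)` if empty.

2 | Bob

For each students row, check whether any enrollments with matching student_id has credits >= 3.
Keep rows where that is false.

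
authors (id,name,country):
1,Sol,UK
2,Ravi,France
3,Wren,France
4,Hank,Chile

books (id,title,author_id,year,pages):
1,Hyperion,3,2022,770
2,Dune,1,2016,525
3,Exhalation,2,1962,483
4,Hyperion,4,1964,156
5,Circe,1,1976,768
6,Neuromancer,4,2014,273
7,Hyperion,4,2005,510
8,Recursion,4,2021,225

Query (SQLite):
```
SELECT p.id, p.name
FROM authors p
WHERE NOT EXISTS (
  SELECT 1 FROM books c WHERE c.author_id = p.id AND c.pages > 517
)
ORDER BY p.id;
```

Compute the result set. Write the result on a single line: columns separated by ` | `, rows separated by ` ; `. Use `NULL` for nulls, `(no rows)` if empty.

2 | Ravi ; 4 | Hank

For each authors row, check whether any books with matching author_id has pages > 517.
Keep rows where that is false.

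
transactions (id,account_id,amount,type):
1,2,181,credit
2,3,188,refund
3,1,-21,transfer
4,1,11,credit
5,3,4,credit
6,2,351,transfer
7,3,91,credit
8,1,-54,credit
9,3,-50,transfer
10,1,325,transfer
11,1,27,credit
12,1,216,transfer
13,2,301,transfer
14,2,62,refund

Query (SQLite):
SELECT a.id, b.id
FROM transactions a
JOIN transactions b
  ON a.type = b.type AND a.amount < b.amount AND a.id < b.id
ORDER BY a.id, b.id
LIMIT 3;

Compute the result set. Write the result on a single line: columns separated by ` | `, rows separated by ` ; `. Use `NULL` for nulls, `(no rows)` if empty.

Pairs (a,b) with same type, a.amount < b.amount, a.id < b.id.
type groups: credit:{1,4,5,7,8,11} refund:{2,14} transfer:{3,6,9,10,12,13}
Ordered by (a.id, b.id); first 3.

3 | 6 ; 3 | 10 ; 3 | 12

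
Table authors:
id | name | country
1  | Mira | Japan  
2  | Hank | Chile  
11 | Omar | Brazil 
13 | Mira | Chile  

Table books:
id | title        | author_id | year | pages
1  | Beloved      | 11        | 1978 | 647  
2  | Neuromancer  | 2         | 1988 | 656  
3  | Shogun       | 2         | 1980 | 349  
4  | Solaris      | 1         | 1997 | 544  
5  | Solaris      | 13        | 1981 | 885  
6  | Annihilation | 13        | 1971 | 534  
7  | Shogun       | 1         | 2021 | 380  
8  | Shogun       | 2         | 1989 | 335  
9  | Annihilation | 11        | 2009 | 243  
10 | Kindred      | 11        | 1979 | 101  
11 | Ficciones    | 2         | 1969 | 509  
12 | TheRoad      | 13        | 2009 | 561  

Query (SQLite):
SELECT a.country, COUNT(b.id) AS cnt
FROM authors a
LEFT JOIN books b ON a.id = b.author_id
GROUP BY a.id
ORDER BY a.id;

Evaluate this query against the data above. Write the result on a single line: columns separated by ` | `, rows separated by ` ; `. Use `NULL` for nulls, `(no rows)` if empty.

LEFT JOIN keeps every authors row; unmatched ones get NULL for books columns.
Group by authors.id and compute COUNT(b.id). COUNT(col) of an all-NULL group is 0.
  1: ids {4, 7} → COUNT(b.id)=2
  2: ids {2, 3, 8, 11} → COUNT(b.id)=4
  11: ids {1, 9, 10} → COUNT(b.id)=3
  13: ids {5, 6, 12} → COUNT(b.id)=3

Japan | 2 ; Chile | 4 ; Brazil | 3 ; Chile | 3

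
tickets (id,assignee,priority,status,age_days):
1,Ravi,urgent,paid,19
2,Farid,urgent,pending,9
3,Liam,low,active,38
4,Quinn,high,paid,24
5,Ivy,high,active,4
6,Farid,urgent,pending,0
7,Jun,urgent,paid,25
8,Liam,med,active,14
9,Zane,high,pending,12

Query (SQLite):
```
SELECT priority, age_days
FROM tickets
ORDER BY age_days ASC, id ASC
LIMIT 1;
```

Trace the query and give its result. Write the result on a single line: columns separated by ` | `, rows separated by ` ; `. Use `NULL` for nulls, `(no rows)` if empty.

urgent | 0

Sort by age_days asc, tiebreak id asc: (0, id=6), (4, id=5), (9, id=2), (12, id=9) …. Take first 1.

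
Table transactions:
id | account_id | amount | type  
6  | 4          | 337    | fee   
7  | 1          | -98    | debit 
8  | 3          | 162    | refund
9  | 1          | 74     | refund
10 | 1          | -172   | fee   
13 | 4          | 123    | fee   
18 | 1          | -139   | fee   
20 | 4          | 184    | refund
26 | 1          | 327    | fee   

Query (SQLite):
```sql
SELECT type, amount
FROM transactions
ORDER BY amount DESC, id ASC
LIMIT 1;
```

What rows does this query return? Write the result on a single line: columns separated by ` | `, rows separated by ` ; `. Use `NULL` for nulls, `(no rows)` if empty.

fee | 337

Sort by amount desc, tiebreak id asc: (337, id=6), (327, id=26), (184, id=20), (162, id=8) …. Take first 1.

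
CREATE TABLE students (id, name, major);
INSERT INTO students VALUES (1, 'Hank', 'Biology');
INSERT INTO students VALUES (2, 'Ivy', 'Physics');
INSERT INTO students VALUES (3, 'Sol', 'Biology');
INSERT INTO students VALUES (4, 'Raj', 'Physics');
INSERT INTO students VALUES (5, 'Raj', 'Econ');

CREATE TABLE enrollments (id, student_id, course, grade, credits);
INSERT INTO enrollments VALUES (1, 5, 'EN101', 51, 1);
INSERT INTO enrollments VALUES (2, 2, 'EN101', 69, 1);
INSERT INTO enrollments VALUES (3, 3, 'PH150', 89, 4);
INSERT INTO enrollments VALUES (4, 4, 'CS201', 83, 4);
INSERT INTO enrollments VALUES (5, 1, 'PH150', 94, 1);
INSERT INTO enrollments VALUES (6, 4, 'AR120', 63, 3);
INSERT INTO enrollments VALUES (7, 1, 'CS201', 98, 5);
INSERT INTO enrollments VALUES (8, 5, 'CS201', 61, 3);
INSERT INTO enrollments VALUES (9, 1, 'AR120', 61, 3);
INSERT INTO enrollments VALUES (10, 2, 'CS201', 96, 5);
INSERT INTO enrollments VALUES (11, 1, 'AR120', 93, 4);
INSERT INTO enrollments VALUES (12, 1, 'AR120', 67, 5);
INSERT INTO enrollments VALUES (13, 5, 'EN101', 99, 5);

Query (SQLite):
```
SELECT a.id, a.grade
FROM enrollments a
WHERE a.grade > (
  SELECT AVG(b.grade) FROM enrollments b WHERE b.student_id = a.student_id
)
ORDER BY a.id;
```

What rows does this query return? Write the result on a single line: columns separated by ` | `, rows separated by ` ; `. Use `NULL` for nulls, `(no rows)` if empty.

For each enrollments row a, compute AVG(grade) over rows sharing a.student_id.
Keep row a if a.grade > that per-group AVG.
  student_id=1: AVG(grade) = 82.6
  student_id=2: AVG(grade) = 82.5
  student_id=3: AVG(grade) = 89.0
  student_id=4: AVG(grade) = 73.0
  student_id=5: AVG(grade) = 70.333333

4 | 83 ; 5 | 94 ; 7 | 98 ; 10 | 96 ; 11 | 93 ; 13 | 99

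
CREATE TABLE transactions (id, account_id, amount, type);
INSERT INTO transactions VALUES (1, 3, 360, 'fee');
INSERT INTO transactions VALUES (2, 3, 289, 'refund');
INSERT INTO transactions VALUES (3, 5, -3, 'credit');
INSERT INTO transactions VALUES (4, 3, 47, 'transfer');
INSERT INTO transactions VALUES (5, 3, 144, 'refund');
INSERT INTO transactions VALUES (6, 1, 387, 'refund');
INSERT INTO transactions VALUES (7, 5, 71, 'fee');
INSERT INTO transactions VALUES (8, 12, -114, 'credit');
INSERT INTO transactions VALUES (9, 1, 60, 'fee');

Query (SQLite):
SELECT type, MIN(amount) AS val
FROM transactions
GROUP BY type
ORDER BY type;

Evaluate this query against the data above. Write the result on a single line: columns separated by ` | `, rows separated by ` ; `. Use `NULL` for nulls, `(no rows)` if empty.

credit | -114 ; fee | 60 ; refund | 144 ; transfer | 47

Partition transactions by type; compute MIN(amount) within each group.
  credit: ids {3, 8} → MIN(amount)=-114
  fee: ids {1, 7, 9} → MIN(amount)=60
  refund: ids {2, 5, 6} → MIN(amount)=144
  transfer: ids {4} → MIN(amount)=47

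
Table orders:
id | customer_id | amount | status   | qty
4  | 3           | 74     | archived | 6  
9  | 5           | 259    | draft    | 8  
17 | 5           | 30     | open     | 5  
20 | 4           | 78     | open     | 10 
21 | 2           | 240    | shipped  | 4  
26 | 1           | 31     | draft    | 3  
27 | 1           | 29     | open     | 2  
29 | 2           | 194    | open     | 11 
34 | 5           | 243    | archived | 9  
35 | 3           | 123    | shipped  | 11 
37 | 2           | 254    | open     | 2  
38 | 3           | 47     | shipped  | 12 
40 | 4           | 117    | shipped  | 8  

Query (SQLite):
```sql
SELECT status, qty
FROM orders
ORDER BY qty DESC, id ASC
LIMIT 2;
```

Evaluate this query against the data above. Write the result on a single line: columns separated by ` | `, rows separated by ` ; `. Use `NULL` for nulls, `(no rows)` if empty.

shipped | 12 ; open | 11

Sort by qty desc, tiebreak id asc: (12, id=38), (11, id=29), (11, id=35), (10, id=20), (9, id=34) …. Take first 2.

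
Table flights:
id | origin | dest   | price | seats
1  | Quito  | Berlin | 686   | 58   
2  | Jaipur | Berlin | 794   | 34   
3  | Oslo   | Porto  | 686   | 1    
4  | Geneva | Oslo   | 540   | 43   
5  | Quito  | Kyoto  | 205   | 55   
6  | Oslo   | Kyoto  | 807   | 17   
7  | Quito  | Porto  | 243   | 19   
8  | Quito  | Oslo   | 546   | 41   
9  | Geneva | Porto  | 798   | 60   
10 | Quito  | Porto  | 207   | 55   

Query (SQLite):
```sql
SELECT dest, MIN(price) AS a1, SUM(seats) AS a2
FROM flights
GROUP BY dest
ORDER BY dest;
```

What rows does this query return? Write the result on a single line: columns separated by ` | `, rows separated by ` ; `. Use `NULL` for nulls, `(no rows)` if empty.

Berlin | 686 | 92 ; Kyoto | 205 | 72 ; Oslo | 540 | 84 ; Porto | 207 | 135

Group flights by dest.
Per group compute: MIN(price), SUM(seats).
  Berlin: ids {1, 2} → MIN(price)=686, SUM(seats)=92
  Kyoto: ids {5, 6} → MIN(price)=205, SUM(seats)=72
  Oslo: ids {4, 8} → MIN(price)=540, SUM(seats)=84
  Porto: ids {3, 7, 9, 10} → MIN(price)=207, SUM(seats)=135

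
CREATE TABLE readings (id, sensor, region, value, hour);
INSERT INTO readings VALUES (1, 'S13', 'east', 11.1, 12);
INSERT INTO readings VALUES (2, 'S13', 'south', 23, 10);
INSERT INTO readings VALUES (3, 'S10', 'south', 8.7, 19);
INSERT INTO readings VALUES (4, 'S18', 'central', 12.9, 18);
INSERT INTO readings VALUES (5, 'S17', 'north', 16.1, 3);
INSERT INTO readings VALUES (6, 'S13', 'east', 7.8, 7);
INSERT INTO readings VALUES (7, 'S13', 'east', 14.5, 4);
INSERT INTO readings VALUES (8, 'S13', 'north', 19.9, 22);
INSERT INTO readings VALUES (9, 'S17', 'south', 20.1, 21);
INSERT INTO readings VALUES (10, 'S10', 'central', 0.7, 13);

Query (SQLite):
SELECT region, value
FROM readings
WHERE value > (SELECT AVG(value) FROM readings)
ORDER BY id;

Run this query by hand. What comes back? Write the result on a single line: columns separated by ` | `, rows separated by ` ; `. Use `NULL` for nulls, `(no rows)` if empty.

Scalar subquery: AVG(value) over all readings rows = 13.48.
Keep rows where value > that value.

south | 23 ; north | 16.1 ; east | 14.5 ; north | 19.9 ; south | 20.1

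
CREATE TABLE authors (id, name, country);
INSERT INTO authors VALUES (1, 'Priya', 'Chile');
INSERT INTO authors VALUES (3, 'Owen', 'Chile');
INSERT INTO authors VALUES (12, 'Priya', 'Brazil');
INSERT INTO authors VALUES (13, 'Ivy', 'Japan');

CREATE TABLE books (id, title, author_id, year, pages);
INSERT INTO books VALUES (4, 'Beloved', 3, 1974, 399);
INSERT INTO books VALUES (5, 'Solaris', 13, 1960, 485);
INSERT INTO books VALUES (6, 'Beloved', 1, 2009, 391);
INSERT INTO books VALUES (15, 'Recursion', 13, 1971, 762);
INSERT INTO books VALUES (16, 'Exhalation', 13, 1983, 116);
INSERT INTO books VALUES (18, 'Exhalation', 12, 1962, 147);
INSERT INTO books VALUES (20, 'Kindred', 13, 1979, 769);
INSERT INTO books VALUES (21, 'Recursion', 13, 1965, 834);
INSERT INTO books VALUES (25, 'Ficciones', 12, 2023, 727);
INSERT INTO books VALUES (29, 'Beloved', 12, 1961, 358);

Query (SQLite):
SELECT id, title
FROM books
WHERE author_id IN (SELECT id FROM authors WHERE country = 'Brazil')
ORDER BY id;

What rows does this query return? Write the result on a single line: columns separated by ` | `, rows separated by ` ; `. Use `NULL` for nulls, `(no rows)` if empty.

18 | Exhalation ; 25 | Ficciones ; 29 | Beloved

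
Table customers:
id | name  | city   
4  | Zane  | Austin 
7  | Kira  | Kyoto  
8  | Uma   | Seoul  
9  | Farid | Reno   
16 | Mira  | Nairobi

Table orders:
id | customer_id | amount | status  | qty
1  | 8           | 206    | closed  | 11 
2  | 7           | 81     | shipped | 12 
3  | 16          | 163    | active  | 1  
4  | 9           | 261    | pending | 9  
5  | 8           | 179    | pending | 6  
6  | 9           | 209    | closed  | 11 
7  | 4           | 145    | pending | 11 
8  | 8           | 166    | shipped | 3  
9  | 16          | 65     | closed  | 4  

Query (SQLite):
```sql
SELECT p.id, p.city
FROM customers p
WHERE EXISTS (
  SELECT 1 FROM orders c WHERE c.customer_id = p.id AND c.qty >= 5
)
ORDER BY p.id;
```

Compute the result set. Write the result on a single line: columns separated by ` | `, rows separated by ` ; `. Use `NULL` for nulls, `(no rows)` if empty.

4 | Austin ; 7 | Kyoto ; 8 | Seoul ; 9 | Reno

For each customers row, check whether any orders with matching customer_id has qty >= 5.
Keep rows where that is true.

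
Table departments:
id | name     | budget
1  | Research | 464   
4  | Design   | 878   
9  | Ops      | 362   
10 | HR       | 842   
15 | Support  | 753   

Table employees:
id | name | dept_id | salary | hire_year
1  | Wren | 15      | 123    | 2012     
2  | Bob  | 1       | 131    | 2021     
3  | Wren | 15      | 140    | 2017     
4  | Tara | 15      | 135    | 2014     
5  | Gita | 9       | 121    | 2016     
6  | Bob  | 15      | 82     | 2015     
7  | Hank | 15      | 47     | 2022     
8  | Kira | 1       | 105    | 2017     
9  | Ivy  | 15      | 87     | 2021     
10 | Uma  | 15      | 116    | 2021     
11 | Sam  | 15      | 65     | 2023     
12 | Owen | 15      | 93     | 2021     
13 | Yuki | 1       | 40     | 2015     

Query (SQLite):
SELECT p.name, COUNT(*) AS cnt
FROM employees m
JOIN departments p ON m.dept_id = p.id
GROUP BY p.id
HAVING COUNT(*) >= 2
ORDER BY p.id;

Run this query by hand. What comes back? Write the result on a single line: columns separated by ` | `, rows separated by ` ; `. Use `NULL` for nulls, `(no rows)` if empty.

Join each employees row to its departments via dept_id.
Group joined rows by departments.id; compute COUNT(*) per group.
HAVING: keep groups with count ≥ 2.
  1: ids {2, 8, 13} → COUNT(*)=3
  9: ids {5} → COUNT(*)=1
  15: ids {1, 3, 4, 6, 7, 9, 10, 11, 12} → COUNT(*)=9

Research | 3 ; Support | 9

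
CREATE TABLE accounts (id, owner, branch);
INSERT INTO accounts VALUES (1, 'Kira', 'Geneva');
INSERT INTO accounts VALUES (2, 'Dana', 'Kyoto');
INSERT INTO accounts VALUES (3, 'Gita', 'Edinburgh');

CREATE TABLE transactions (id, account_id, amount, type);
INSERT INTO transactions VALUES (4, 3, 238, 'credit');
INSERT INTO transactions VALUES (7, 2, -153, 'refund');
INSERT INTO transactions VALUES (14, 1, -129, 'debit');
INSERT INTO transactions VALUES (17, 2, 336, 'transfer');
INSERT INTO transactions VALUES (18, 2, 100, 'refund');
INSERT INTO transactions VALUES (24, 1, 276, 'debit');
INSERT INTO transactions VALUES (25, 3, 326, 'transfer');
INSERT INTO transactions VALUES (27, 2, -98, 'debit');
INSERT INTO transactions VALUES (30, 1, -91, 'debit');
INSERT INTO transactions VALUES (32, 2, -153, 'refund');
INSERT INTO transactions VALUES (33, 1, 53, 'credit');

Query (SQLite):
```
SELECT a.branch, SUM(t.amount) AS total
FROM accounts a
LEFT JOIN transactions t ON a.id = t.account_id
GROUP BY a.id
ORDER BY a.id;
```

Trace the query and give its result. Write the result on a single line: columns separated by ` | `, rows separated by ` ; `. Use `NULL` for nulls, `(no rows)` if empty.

Geneva | 109 ; Kyoto | 32 ; Edinburgh | 564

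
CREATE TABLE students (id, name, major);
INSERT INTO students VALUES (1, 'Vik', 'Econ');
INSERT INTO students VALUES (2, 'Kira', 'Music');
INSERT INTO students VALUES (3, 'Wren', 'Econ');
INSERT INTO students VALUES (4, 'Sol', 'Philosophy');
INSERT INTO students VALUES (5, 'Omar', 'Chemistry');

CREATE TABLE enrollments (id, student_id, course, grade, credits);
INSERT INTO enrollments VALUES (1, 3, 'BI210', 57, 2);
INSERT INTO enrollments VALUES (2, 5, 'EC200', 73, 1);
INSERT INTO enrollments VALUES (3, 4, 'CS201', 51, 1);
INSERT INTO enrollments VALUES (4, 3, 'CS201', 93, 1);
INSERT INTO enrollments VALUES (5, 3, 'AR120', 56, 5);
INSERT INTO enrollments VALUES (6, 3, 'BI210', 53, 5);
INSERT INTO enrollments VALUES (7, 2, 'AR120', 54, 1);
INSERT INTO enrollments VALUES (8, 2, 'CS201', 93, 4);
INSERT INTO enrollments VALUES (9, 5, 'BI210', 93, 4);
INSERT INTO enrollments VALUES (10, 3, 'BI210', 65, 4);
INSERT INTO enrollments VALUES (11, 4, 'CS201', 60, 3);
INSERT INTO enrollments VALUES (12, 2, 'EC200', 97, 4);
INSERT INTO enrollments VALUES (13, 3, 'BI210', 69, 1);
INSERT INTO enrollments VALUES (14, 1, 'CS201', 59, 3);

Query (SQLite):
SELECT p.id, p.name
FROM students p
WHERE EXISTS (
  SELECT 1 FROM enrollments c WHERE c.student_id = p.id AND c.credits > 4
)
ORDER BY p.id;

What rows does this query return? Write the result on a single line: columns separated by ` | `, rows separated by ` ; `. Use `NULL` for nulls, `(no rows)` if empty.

3 | Wren

For each students row, check whether any enrollments with matching student_id has credits > 4.
Keep rows where that is true.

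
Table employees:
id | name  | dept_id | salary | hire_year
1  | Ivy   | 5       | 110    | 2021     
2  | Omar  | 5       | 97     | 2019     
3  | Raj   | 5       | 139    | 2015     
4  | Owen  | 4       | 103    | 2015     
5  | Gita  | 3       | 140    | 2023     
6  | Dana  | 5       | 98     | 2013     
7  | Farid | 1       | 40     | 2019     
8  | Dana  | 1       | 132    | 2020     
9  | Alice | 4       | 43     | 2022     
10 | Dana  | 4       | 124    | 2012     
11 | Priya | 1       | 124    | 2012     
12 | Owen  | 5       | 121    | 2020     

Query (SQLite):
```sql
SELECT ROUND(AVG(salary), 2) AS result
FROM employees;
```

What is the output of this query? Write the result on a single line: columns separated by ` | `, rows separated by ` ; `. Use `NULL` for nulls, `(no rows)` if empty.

105.92

All salary values: [110, 97, 139, 103, 140, 98, 40, 132, 43, 124, 124, 121].
AVG = 1271 / 12 (rounded to 2 dp).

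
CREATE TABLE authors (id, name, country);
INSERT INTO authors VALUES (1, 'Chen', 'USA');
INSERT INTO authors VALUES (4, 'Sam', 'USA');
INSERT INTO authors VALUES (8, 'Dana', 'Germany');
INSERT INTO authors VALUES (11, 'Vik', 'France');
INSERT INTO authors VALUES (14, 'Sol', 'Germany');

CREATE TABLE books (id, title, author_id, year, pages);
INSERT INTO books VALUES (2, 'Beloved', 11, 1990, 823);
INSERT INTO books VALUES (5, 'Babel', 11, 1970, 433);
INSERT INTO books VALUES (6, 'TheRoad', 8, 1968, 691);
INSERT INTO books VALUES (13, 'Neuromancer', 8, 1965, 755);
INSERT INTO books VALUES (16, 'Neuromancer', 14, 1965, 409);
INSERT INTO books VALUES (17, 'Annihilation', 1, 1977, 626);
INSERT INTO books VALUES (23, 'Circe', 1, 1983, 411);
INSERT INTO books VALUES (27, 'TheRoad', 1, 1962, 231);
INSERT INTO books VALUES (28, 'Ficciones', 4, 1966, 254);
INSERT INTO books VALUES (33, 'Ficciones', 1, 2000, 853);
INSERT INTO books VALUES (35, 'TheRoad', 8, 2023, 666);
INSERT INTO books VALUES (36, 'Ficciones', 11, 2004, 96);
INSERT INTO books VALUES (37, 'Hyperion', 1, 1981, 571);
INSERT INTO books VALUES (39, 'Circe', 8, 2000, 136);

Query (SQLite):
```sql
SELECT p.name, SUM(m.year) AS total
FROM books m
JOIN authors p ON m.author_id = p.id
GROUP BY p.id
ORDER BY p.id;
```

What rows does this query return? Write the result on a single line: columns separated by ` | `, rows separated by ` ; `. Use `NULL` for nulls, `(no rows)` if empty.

Join each books row to its authors via author_id.
Group joined rows by authors.id; compute SUM(m.year) per group.
  1: ids {17, 23, 27, 33, 37} → SUM(m.year)=9903
  4: ids {28} → SUM(m.year)=1966
  8: ids {6, 13, 35, 39} → SUM(m.year)=7956
  11: ids {2, 5, 36} → SUM(m.year)=5964
  14: ids {16} → SUM(m.year)=1965

Chen | 9903 ; Sam | 1966 ; Dana | 7956 ; Vik | 5964 ; Sol | 1965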